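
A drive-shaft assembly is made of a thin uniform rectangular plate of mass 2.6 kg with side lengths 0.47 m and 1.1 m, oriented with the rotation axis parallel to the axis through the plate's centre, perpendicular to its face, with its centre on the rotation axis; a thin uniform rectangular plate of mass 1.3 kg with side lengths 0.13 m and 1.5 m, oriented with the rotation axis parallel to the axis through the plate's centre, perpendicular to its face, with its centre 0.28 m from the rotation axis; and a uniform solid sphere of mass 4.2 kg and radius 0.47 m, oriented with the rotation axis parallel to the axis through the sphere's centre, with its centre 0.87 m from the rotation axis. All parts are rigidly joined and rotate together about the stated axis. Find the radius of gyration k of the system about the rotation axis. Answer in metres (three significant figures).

Rectangular plate: I_cm = (1/12)M(a²+b²) = (1/12)(2.6)[(0.47)² + (1.1)²] = 0.31003 kg m^2; axis through the centre, so I = 0.31003 kg m^2.
Rectangular plate: I_cm = (1/12)M(a²+b²) = (1/12)(1.3)[(0.13)² + (1.5)²] = 0.24558 kg m^2; centre at d = 0.28 m, so I = I_cm + Md² gives I = 0.24558 + (1.3)(0.28)² = 0.3475 kg m^2.
Solid sphere: I_cm = (2/5)MR² = (2/5)(4.2)(0.47)² = 0.37111 kg m^2; centre at d = 0.87 m, so I = I_cm + Md² gives I = 0.37111 + (4.2)(0.87)² = 3.5501 kg m^2.
Total I = 4.2076 kg m^2; total mass M = 8.1 kg.
k = √(I/M) = √(4.2076/8.1) = 0.72074 m.

0.721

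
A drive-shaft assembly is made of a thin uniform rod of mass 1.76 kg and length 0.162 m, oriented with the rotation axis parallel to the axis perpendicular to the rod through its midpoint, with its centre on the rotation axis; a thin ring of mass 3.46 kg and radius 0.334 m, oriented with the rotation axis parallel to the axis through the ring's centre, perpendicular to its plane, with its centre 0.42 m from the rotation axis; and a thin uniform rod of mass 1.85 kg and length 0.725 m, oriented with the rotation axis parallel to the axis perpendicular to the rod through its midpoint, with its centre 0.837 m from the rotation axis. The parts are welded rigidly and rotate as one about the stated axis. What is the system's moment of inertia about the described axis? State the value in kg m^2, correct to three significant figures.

Thin rod: I_cm = (1/12)ML² = (1/12)(1.76)(0.162)² = 0.0038491 kg m^2; axis through the centre, so I = 0.0038491 kg m^2.
Thin ring: I_cm = MR² = (3.46)(0.334)² = 0.38598 kg m^2; centre at d = 0.42 m, so I = I_cm + Md² gives I = 0.38598 + (3.46)(0.42)² = 0.99633 kg m^2.
Thin rod: I_cm = (1/12)ML² = (1/12)(1.85)(0.725)² = 0.081034 kg m^2; centre at d = 0.837 m, so I = I_cm + Md² gives I = 0.081034 + (1.85)(0.837)² = 1.3771 kg m^2.
Total I = 0.0038491 + 0.99633 + 1.3771 = 2.3773 kg m^2.

2.38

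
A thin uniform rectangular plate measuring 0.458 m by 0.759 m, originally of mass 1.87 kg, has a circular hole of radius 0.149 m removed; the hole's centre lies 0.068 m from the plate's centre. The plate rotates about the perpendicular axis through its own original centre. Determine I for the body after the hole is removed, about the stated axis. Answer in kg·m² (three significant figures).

0.117

Unpierced body about its centre: I₀ = (1/12)M(a²+b²) = (1/12)(1.87)[(0.458)² + (0.759)²] = 0.12246 kg·m².
The removed disk has mass m = M·πr²/(ab) = (1.87)·π(0.149)²/(0.458·0.759) = 0.37519 kg (same uniform areal density).
Its moment of inertia about the rotation axis (parallel-axis theorem): I_hole = (1/2)mr² + md² = (1/2)(0.37519)(0.149)² + (0.37519)(0.068)² = 0.0058997 kg·m².
Treating the hole as negative mass, I = I₀ − I_hole = 0.12246 − 0.0058997 = 0.11656 kg·m².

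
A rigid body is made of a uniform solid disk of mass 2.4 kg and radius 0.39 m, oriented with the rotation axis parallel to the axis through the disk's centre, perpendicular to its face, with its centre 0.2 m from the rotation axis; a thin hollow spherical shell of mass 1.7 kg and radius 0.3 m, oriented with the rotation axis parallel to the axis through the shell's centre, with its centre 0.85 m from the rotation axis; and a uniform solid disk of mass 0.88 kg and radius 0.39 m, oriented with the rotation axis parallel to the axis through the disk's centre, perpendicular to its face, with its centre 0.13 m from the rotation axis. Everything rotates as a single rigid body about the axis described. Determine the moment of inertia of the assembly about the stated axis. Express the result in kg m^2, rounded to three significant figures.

1.69

Solid disk: I_cm = (1/2)MR² = (1/2)(2.4)(0.39)² = 0.18252 kg m^2; centre at d = 0.2 m, so the parallel axis theorem gives I = 0.18252 + (2.4)(0.2)² = 0.27852 kg m^2.
Spherical shell: I_cm = (2/3)MR² = (2/3)(1.7)(0.3)² = 0.102 kg m^2; centre at d = 0.85 m, so the parallel axis theorem gives I = 0.102 + (1.7)(0.85)² = 1.3302 kg m^2.
Solid disk: I_cm = (1/2)MR² = (1/2)(0.88)(0.39)² = 0.066924 kg m^2; centre at d = 0.13 m, so the parallel axis theorem gives I = 0.066924 + (0.88)(0.13)² = 0.081796 kg m^2.
Total I = 0.27852 + 1.3302 + 0.081796 = 1.6906 kg m^2.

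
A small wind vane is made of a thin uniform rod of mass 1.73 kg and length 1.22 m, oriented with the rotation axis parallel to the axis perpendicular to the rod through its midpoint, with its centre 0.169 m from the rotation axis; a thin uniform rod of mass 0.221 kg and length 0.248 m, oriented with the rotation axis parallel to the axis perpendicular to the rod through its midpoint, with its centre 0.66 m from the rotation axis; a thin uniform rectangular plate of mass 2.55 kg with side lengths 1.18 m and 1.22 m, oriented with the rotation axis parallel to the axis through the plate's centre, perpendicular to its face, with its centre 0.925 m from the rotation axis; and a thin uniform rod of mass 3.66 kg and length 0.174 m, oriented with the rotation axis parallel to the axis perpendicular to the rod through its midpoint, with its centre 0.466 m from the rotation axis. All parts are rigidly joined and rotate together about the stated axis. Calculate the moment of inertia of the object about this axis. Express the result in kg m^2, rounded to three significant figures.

3.96

Thin rod: I_cm = (1/12)ML² = (1/12)(1.73)(1.22)² = 0.21458 kg m^2; centre at d = 0.169 m, so the parallel axis theorem gives I = 0.21458 + (1.73)(0.169)² = 0.26399 kg m^2.
Thin rod: I_cm = (1/12)ML² = (1/12)(0.221)(0.248)² = 0.0011327 kg m^2; centre at d = 0.66 m, so the parallel axis theorem gives I = 0.0011327 + (0.221)(0.66)² = 0.0974 kg m^2.
Rectangular plate: I_cm = (1/12)M(a²+b²) = (1/12)(2.55)[(1.18)² + (1.22)²] = 0.61217 kg m^2; centre at d = 0.925 m, so the parallel axis theorem gives I = 0.61217 + (2.55)(0.925)² = 2.794 kg m^2.
Thin rod: I_cm = (1/12)ML² = (1/12)(3.66)(0.174)² = 0.0092342 kg m^2; centre at d = 0.466 m, so the parallel axis theorem gives I = 0.0092342 + (3.66)(0.466)² = 0.80403 kg m^2.
Total I = 0.26399 + 0.0974 + 2.794 + 0.80403 = 3.9594 kg m^2.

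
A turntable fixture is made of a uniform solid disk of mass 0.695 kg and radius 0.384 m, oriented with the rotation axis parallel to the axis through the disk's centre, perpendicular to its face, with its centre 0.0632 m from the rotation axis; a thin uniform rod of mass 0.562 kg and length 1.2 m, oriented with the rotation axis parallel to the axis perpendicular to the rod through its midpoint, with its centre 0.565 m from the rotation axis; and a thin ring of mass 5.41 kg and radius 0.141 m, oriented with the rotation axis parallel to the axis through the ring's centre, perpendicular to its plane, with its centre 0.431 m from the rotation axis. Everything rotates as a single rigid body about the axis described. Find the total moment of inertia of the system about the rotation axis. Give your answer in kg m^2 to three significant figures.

1.41

Solid disk: I_cm = (1/2)MR² = (1/2)(0.695)(0.384)² = 0.051241 kg m^2; centre at d = 0.0632 m, so I = I_cm + Md² gives I = 0.051241 + (0.695)(0.0632)² = 0.054017 kg m^2.
Thin rod: I_cm = (1/12)ML² = (1/12)(0.562)(1.2)² = 0.06744 kg m^2; centre at d = 0.565 m, so I = I_cm + Md² gives I = 0.06744 + (0.562)(0.565)² = 0.24684 kg m^2.
Thin ring: I_cm = MR² = (5.41)(0.141)² = 0.10756 kg m^2; centre at d = 0.431 m, so I = I_cm + Md² gives I = 0.10756 + (5.41)(0.431)² = 1.1125 kg m^2.
Total I = 0.054017 + 0.24684 + 1.1125 = 1.4134 kg m^2.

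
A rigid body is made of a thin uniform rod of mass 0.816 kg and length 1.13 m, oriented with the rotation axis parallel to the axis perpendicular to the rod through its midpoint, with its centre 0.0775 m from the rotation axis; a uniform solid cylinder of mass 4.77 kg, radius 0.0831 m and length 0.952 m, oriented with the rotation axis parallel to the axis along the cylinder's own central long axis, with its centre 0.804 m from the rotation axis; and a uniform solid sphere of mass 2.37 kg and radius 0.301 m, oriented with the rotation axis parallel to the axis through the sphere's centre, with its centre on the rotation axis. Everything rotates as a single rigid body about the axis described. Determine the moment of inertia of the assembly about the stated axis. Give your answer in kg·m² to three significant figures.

Thin rod: I_cm = (1/12)ML² = (1/12)(0.816)(1.13)² = 0.086829 kg·m²; centre at d = 0.0775 m, so I = I_cm + Md² gives I = 0.086829 + (0.816)(0.0775)² = 0.09173 kg·m².
Solid cylinder: I_cm = (1/2)MR² = (1/2)(4.77)(0.0831)² = 0.01647 kg·m²; centre at d = 0.804 m, so I = I_cm + Md² gives I = 0.01647 + (4.77)(0.804)² = 3.0999 kg·m².
Solid sphere: I_cm = (2/5)MR² = (2/5)(2.37)(0.301)² = 0.08589 kg·m²; axis through the centre, so I = 0.08589 kg·m².
Total I = 0.09173 + 3.0999 + 0.08589 = 3.2775 kg·m².

3.28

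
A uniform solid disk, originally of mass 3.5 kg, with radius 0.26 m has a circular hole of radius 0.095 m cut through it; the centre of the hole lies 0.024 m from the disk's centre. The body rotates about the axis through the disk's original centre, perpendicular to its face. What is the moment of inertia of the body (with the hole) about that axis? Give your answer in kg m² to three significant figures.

Unpierced body about its centre: I₀ = (1/2)MR² = (1/2)(3.5)(0.26)² = 0.1183 kg m².
The removed disk has mass m = M·(r/R)² = (3.5)(0.095/0.26)² = 0.46727 kg (same uniform areal density).
Its moment of inertia about the rotation axis (parallel-axis theorem): I_hole = (1/2)mr² + md² = (1/2)(0.46727)(0.095)² + (0.46727)(0.024)² = 0.0023777 kg m².
Treating the hole as negative mass, I = I₀ − I_hole = 0.1183 − 0.0023777 = 0.11592 kg m².

0.116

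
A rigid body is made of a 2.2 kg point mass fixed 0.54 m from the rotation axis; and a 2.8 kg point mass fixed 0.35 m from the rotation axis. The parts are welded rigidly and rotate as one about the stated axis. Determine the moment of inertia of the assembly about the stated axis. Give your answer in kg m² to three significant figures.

Point mass: I_cm = 0; centre at d = 0.54 m, so I = I_cm + Md² gives I = 0 + (2.2)(0.54)² = 0.64152 kg m².
Point mass: I_cm = 0; centre at d = 0.35 m, so I = I_cm + Md² gives I = 0 + (2.8)(0.35)² = 0.343 kg m².
Total I = 0.64152 + 0.343 = 0.98452 kg m².

0.985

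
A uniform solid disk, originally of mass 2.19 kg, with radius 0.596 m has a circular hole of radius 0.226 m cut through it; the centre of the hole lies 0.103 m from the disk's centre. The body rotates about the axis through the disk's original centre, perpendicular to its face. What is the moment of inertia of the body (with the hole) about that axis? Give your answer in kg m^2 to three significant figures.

Unpierced body about its centre: I₀ = (1/2)MR² = (1/2)(2.19)(0.596)² = 0.38896 kg m^2.
The removed disk has mass m = M·(r/R)² = (2.19)(0.226/0.596)² = 0.3149 kg (same uniform areal density).
Its moment of inertia about the rotation axis (parallel-axis theorem): I_hole = (1/2)mr² + md² = (1/2)(0.3149)(0.226)² + (0.3149)(0.103)² = 0.011383 kg m^2.
Treating the hole as negative mass, I = I₀ − I_hole = 0.38896 − 0.011383 = 0.37758 kg m^2.

0.378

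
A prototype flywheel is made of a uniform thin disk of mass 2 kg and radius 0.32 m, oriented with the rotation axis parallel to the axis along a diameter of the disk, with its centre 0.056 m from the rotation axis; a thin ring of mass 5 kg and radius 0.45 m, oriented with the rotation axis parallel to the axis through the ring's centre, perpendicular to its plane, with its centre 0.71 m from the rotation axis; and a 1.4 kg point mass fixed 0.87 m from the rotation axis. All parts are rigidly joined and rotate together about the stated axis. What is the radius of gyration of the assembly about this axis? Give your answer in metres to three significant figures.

Thin disk: I_cm = (1/4)MR² = (1/4)(2)(0.32)² = 0.0512 kg·m²; centre at d = 0.056 m, so the parallel axis theorem gives I = 0.0512 + (2)(0.056)² = 0.057472 kg·m².
Thin ring: I_cm = MR² = (5)(0.45)² = 1.0125 kg·m²; centre at d = 0.71 m, so the parallel axis theorem gives I = 1.0125 + (5)(0.71)² = 3.533 kg·m².
Point mass: I_cm = 0; centre at d = 0.87 m, so the parallel axis theorem gives I = 0 + (1.4)(0.87)² = 1.0597 kg·m².
Total I = 4.6501 kg·m²; total mass M = 8.4 kg.
k = √(I/M) = √(4.6501/8.4) = 0.74403 m.

0.744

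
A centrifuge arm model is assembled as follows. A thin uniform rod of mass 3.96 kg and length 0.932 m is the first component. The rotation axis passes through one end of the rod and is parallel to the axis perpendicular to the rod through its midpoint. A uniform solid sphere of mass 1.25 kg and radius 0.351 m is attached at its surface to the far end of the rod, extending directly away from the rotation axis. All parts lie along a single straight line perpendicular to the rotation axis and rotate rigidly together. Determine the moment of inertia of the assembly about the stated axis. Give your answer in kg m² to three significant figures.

Thin rod: I_cm = (1/12)ML² = (1/12)(3.96)(0.932)² = 0.28665 kg m²; centre at d = 0.466 m, so I = I_cm + Md² gives I = 0.28665 + (3.96)(0.466)² = 1.1466 kg m².
Solid sphere: I_cm = (2/5)MR² = (2/5)(1.25)(0.351)² = 0.0616 kg m²; centre at d = 0.466 + 0.466 + 0.351 = 1.283 m, so I = I_cm + Md² gives I = 0.0616 + (1.25)(1.283)² = 2.1192 kg m².
Total I = 1.1466 + 2.1192 = 3.2658 kg m².

3.27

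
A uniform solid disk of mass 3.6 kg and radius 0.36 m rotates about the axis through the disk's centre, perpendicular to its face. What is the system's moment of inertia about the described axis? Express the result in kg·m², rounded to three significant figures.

I_cm = (1/2)MR² = (1/2)(3.6)(0.36)² = 0.23328 kg·m²; axis through the centre, so I = 0.23328 kg·m².

0.233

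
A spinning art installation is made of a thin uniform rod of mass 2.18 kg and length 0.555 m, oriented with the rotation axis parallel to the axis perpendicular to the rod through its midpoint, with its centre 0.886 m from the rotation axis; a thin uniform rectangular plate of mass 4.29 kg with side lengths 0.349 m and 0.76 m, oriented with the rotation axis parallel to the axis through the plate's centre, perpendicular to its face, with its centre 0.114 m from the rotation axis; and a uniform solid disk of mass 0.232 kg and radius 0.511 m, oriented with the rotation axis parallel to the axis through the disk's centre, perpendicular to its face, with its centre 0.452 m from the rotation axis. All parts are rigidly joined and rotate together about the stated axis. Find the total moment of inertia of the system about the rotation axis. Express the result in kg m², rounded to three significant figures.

Thin rod: I_cm = (1/12)ML² = (1/12)(2.18)(0.555)² = 0.055958 kg m²; centre at d = 0.886 m, so I = I_cm + Md² gives I = 0.055958 + (2.18)(0.886)² = 1.7672 kg m².
Rectangular plate: I_cm = (1/12)M(a²+b²) = (1/12)(4.29)[(0.349)² + (0.76)²] = 0.25004 kg m²; centre at d = 0.114 m, so I = I_cm + Md² gives I = 0.25004 + (4.29)(0.114)² = 0.30579 kg m².
Solid disk: I_cm = (1/2)MR² = (1/2)(0.232)(0.511)² = 0.03029 kg m²; centre at d = 0.452 m, so I = I_cm + Md² gives I = 0.03029 + (0.232)(0.452)² = 0.077689 kg m².
Total I = 1.7672 + 0.30579 + 0.077689 = 2.1507 kg m².

2.15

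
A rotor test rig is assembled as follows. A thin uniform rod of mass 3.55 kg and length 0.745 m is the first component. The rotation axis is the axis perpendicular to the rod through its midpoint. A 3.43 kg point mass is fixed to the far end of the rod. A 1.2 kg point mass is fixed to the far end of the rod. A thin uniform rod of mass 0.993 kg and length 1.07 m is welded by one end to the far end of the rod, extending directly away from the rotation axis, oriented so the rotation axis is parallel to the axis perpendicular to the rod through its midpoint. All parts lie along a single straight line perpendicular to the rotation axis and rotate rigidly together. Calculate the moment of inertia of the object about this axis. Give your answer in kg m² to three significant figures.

Thin rod: I_cm = (1/12)ML² = (1/12)(3.55)(0.745)² = 0.16419 kg m²; axis through the centre, so I = 0.16419 kg m².
Point mass: I_cm = 0; centre at d = 0.3725 m, so the parallel axis theorem gives I = 0 + (3.43)(0.3725)² = 0.47593 kg m².
Point mass: I_cm = 0; centre at d = 0.3725 m, so the parallel axis theorem gives I = 0 + (1.2)(0.3725)² = 0.16651 kg m².
Thin rod: I_cm = (1/12)ML² = (1/12)(0.993)(1.07)² = 0.09474 kg m²; centre at d = 0.3725 + 0.535 = 0.9075 m, so the parallel axis theorem gives I = 0.09474 + (0.993)(0.9075)² = 0.91253 kg m².
Total I = 0.16419 + 0.47593 + 0.16651 + 0.91253 = 1.7192 kg m².

1.72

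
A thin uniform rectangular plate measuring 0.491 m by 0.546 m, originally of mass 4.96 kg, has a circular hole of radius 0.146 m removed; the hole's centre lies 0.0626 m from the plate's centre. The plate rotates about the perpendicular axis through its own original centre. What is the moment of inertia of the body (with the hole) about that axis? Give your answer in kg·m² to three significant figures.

0.205

Unpierced body about its centre: I₀ = (1/12)M(a²+b²) = (1/12)(4.96)[(0.491)² + (0.546)²] = 0.22287 kg·m².
The removed disk has mass m = M·πr²/(ab) = (4.96)·π(0.146)²/(0.491·0.546) = 1.239 kg (same uniform areal density).
Its moment of inertia about the rotation axis (parallel-axis theorem): I_hole = (1/2)mr² + md² = (1/2)(1.239)(0.146)² + (1.239)(0.0626)² = 0.01806 kg·m².
Treating the hole as negative mass, I = I₀ − I_hole = 0.22287 − 0.01806 = 0.20481 kg·m².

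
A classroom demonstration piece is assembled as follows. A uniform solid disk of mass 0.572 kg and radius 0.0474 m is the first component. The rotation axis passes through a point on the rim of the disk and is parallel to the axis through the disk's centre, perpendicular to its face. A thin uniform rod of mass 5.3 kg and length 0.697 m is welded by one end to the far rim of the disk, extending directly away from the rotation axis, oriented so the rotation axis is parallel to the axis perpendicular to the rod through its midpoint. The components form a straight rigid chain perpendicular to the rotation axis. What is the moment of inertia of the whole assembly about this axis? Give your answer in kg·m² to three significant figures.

Solid disk: I_cm = (1/2)MR² = (1/2)(0.572)(0.0474)² = 0.00064257 kg·m²; centre at d = 0.0474 m, so I = I_cm + Md² gives I = 0.00064257 + (0.572)(0.0474)² = 0.0019277 kg·m².
Thin rod: I_cm = (1/12)ML² = (1/12)(5.3)(0.697)² = 0.21457 kg·m²; centre at d = 0.0474 + 0.0474 + 0.3485 = 0.4433 m, so I = I_cm + Md² gives I = 0.21457 + (5.3)(0.4433)² = 1.2561 kg·m².
Total I = 0.0019277 + 1.2561 = 1.258 kg·m².

1.26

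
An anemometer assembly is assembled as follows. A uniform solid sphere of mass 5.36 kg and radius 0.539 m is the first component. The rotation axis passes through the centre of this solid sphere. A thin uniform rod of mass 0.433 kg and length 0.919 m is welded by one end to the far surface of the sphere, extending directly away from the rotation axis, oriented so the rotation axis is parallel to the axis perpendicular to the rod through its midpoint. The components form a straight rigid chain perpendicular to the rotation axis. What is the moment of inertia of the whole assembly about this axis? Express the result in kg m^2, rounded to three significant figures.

1.09

Solid sphere: I_cm = (2/5)MR² = (2/5)(5.36)(0.539)² = 0.62288 kg m^2; axis through the centre, so I = 0.62288 kg m^2.
Thin rod: I_cm = (1/12)ML² = (1/12)(0.433)(0.919)² = 0.030475 kg m^2; centre at d = 0.539 + 0.4595 = 0.9985 m, so the parallel axis theorem gives I = 0.030475 + (0.433)(0.9985)² = 0.46218 kg m^2.
Total I = 0.62288 + 0.46218 = 1.0851 kg m^2.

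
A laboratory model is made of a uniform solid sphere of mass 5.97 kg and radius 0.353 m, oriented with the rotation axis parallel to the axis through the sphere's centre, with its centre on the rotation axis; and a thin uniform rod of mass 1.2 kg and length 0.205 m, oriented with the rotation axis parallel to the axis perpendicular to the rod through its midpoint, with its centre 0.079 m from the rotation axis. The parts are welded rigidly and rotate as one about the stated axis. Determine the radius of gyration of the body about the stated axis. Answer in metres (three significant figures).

Solid sphere: I_cm = (2/5)MR² = (2/5)(5.97)(0.353)² = 0.29757 kg·m²; axis through the centre, so I = 0.29757 kg·m².
Thin rod: I_cm = (1/12)ML² = (1/12)(1.2)(0.205)² = 0.0042025 kg·m²; centre at d = 0.079 m, so the parallel axis theorem gives I = 0.0042025 + (1.2)(0.079)² = 0.011692 kg·m².
Total I = 0.30926 kg·m²; total mass M = 7.17 kg.
k = √(I/M) = √(0.30926/7.17) = 0.20768 m.

0.208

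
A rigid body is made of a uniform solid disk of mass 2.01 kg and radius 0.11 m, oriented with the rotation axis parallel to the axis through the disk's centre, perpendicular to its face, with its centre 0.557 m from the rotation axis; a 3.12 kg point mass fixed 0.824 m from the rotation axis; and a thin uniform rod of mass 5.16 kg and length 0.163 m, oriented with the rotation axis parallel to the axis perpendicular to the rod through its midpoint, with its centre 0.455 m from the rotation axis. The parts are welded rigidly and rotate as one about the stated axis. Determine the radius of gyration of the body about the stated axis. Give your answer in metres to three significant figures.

Solid disk: I_cm = (1/2)MR² = (1/2)(2.01)(0.11)² = 0.01216 kg m^2; centre at d = 0.557 m, so the parallel axis theorem gives I = 0.01216 + (2.01)(0.557)² = 0.63576 kg m^2.
Point mass: I_cm = 0; centre at d = 0.824 m, so the parallel axis theorem gives I = 0 + (3.12)(0.824)² = 2.1184 kg m^2.
Thin rod: I_cm = (1/12)ML² = (1/12)(5.16)(0.163)² = 0.011425 kg m^2; centre at d = 0.455 m, so the parallel axis theorem gives I = 0.011425 + (5.16)(0.455)² = 1.0797 kg m^2.
Total I = 3.8338 kg m^2; total mass M = 10.29 kg.
k = √(I/M) = √(3.8338/10.29) = 0.61039 m.

0.610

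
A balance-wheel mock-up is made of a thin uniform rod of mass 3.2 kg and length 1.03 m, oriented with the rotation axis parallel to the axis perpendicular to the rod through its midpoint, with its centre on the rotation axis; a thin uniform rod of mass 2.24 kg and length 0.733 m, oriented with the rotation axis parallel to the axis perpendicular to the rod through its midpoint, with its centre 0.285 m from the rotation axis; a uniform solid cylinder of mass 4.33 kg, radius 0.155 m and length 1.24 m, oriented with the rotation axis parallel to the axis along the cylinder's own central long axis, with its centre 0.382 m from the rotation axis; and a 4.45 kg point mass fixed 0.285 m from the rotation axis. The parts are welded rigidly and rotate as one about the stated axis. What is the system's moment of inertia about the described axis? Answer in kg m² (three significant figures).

Thin rod: I_cm = (1/12)ML² = (1/12)(3.2)(1.03)² = 0.28291 kg m²; axis through the centre, so I = 0.28291 kg m².
Thin rod: I_cm = (1/12)ML² = (1/12)(2.24)(0.733)² = 0.10029 kg m²; centre at d = 0.285 m, so I = I_cm + Md² gives I = 0.10029 + (2.24)(0.285)² = 0.28224 kg m².
Solid cylinder: I_cm = (1/2)MR² = (1/2)(4.33)(0.155)² = 0.052014 kg m²; centre at d = 0.382 m, so I = I_cm + Md² gives I = 0.052014 + (4.33)(0.382)² = 0.68387 kg m².
Point mass: I_cm = 0; centre at d = 0.285 m, so I = I_cm + Md² gives I = 0 + (4.45)(0.285)² = 0.36145 kg m².
Total I = 0.28291 + 0.28224 + 0.68387 + 0.36145 = 1.6105 kg m².

1.61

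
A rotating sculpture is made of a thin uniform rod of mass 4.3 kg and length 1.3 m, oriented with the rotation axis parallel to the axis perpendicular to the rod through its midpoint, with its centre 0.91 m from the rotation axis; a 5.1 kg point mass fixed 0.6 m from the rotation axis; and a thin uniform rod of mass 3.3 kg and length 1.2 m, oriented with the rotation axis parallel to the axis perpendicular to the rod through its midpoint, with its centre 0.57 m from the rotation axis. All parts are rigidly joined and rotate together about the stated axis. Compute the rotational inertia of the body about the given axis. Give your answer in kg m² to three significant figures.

Thin rod: I_cm = (1/12)ML² = (1/12)(4.3)(1.3)² = 0.60558 kg m²; centre at d = 0.91 m, so I = I_cm + Md² gives I = 0.60558 + (4.3)(0.91)² = 4.1664 kg m².
Point mass: I_cm = 0; centre at d = 0.6 m, so I = I_cm + Md² gives I = 0 + (5.1)(0.6)² = 1.836 kg m².
Thin rod: I_cm = (1/12)ML² = (1/12)(3.3)(1.2)² = 0.396 kg m²; centre at d = 0.57 m, so I = I_cm + Md² gives I = 0.396 + (3.3)(0.57)² = 1.4682 kg m².
Total I = 4.1664 + 1.836 + 1.4682 = 7.4706 kg m².

7.47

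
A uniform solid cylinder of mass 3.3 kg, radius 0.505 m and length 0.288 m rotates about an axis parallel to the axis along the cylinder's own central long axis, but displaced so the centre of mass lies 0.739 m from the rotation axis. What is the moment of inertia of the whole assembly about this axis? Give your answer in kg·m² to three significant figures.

2.22

I_cm = (1/2)MR² = (1/2)(3.3)(0.505)² = 0.42079 kg·m²; centre at d = 0.739 m, so I = I_cm + Md² gives I = 0.42079 + (3.3)(0.739)² = 2.223 kg·m².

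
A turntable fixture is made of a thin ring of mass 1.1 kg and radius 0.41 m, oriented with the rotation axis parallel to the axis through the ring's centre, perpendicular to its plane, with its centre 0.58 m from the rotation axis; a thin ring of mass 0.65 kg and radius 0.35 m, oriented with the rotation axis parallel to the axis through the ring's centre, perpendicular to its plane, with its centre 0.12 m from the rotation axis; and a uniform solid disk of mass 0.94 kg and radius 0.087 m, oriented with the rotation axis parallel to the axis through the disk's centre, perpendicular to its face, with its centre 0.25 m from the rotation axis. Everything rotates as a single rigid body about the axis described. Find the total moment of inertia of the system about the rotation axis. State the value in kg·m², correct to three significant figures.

Thin ring: I_cm = MR² = (1.1)(0.41)² = 0.18491 kg·m²; centre at d = 0.58 m, so the parallel axis theorem gives I = 0.18491 + (1.1)(0.58)² = 0.55495 kg·m².
Thin ring: I_cm = MR² = (0.65)(0.35)² = 0.079625 kg·m²; centre at d = 0.12 m, so the parallel axis theorem gives I = 0.079625 + (0.65)(0.12)² = 0.088985 kg·m².
Solid disk: I_cm = (1/2)MR² = (1/2)(0.94)(0.087)² = 0.0035574 kg·m²; centre at d = 0.25 m, so the parallel axis theorem gives I = 0.0035574 + (0.94)(0.25)² = 0.062307 kg·m².
Total I = 0.55495 + 0.088985 + 0.062307 = 0.70624 kg·m².

0.706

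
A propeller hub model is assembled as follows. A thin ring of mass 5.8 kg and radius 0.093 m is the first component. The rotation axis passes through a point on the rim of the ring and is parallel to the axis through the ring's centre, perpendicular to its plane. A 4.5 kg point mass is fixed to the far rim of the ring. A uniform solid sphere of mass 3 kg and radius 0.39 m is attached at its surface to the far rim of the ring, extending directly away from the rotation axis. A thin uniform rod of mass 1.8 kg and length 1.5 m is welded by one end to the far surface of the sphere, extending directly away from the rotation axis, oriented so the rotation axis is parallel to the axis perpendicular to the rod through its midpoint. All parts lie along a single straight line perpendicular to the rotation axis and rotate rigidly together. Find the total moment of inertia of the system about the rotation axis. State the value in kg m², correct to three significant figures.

7.07

Thin ring: I_cm = MR² = (5.8)(0.093)² = 0.050164 kg m²; centre at d = 0.093 m, so I = I_cm + Md² gives I = 0.050164 + (5.8)(0.093)² = 0.10033 kg m².
Point mass: I_cm = 0; centre at d = 0.093 + 0.093 = 0.186 m, so I = I_cm + Md² gives I = 0 + (4.5)(0.186)² = 0.15568 kg m².
Solid sphere: I_cm = (2/5)MR² = (2/5)(3)(0.39)² = 0.18252 kg m²; centre at d = 0.093 + 0.093 + 0.39 = 0.576 m, so I = I_cm + Md² gives I = 0.18252 + (3)(0.576)² = 1.1778 kg m².
Thin rod: I_cm = (1/12)ML² = (1/12)(1.8)(1.5)² = 0.3375 kg m²; centre at d = 0.093 + 0.093 + 0.39 + 0.39 + 0.75 = 1.716 m, so I = I_cm + Md² gives I = 0.3375 + (1.8)(1.716)² = 5.6379 kg m².
Total I = 0.10033 + 0.15568 + 1.1778 + 5.6379 = 7.0717 kg m².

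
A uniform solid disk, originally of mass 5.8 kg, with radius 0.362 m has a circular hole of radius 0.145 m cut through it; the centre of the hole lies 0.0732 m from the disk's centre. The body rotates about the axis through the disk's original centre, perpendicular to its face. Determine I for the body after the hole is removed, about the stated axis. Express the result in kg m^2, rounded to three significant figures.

Unpierced body about its centre: I₀ = (1/2)MR² = (1/2)(5.8)(0.362)² = 0.38003 kg m^2.
The removed disk has mass m = M·(r/R)² = (5.8)(0.145/0.362)² = 0.93057 kg (same uniform areal density).
Its moment of inertia about the rotation axis (parallel-axis theorem): I_hole = (1/2)mr² + md² = (1/2)(0.93057)(0.145)² + (0.93057)(0.0732)² = 0.014769 kg m^2.
Treating the hole as negative mass, I = I₀ − I_hole = 0.38003 − 0.014769 = 0.36526 kg m^2.

0.365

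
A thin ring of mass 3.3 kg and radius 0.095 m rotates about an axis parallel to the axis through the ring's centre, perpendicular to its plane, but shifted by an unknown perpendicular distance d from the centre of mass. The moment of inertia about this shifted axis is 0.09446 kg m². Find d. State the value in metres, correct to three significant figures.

About the centre-of-mass axis, I_cm = MR² = (3.3)(0.095)² = 0.029782 kg m².
Parallel axis theorem: I = I_cm + Md², so Md² = 0.09446 − 0.029782 = 0.064677 kg m².
d = √(0.064677 / 3.3) = 0.14 m.

0.140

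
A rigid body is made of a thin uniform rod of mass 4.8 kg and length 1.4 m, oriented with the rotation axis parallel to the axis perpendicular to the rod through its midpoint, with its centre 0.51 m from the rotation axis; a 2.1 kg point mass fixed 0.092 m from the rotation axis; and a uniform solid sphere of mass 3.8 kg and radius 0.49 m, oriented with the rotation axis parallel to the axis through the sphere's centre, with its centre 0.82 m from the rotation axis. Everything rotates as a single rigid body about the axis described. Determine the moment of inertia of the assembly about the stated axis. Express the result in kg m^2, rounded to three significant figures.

4.97

Thin rod: I_cm = (1/12)ML² = (1/12)(4.8)(1.4)² = 0.784 kg m^2; centre at d = 0.51 m, so I = I_cm + Md² gives I = 0.784 + (4.8)(0.51)² = 2.0325 kg m^2.
Point mass: I_cm = 0; centre at d = 0.092 m, so I = I_cm + Md² gives I = 0 + (2.1)(0.092)² = 0.017774 kg m^2.
Solid sphere: I_cm = (2/5)MR² = (2/5)(3.8)(0.49)² = 0.36495 kg m^2; centre at d = 0.82 m, so I = I_cm + Md² gives I = 0.36495 + (3.8)(0.82)² = 2.9201 kg m^2.
Total I = 2.0325 + 0.017774 + 2.9201 = 4.9703 kg m^2.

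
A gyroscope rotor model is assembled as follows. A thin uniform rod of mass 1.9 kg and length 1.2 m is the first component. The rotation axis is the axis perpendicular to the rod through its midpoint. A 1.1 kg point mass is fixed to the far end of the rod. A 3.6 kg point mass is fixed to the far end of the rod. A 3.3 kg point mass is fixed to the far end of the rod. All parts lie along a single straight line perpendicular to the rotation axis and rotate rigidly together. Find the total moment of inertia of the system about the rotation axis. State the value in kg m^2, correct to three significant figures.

Thin rod: I_cm = (1/12)ML² = (1/12)(1.9)(1.2)² = 0.228 kg m^2; axis through the centre, so I = 0.228 kg m^2.
Point mass: I_cm = 0; centre at d = 0.6 m, so the parallel axis theorem gives I = 0 + (1.1)(0.6)² = 0.396 kg m^2.
Point mass: I_cm = 0; centre at d = 0.6 m, so the parallel axis theorem gives I = 0 + (3.6)(0.6)² = 1.296 kg m^2.
Point mass: I_cm = 0; centre at d = 0.6 m, so the parallel axis theorem gives I = 0 + (3.3)(0.6)² = 1.188 kg m^2.
Total I = 0.228 + 0.396 + 1.296 + 1.188 = 3.108 kg m^2.

3.11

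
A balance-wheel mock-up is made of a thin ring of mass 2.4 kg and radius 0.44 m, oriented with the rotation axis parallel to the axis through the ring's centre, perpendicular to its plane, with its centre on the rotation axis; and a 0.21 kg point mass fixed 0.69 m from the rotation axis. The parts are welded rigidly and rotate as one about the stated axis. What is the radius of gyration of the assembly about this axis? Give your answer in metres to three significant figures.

0.465

Thin ring: I_cm = MR² = (2.4)(0.44)² = 0.46464 kg m^2; axis through the centre, so I = 0.46464 kg m^2.
Point mass: I_cm = 0; centre at d = 0.69 m, so the parallel axis theorem gives I = 0 + (0.21)(0.69)² = 0.099981 kg m^2.
Total I = 0.56462 kg m^2; total mass M = 2.61 kg.
k = √(I/M) = √(0.56462/2.61) = 0.46511 m.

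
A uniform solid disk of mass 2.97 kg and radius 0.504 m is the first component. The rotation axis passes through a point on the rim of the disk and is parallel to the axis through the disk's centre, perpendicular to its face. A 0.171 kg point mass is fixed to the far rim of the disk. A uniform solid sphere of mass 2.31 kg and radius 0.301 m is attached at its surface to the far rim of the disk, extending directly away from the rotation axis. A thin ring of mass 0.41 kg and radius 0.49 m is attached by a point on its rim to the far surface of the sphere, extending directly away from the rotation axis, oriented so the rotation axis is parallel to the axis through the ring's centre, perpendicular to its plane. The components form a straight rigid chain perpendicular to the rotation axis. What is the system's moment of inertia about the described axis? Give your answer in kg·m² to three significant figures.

Solid disk: I_cm = (1/2)MR² = (1/2)(2.97)(0.504)² = 0.37721 kg·m²; centre at d = 0.504 m, so the parallel axis theorem gives I = 0.37721 + (2.97)(0.504)² = 1.1316 kg·m².
Point mass: I_cm = 0; centre at d = 0.504 + 0.504 = 1.008 m, so the parallel axis theorem gives I = 0 + (0.171)(1.008)² = 0.17375 kg·m².
Solid sphere: I_cm = (2/5)MR² = (2/5)(2.31)(0.301)² = 0.083715 kg·m²; centre at d = 0.504 + 0.504 + 0.301 = 1.309 m, so the parallel axis theorem gives I = 0.083715 + (2.31)(1.309)² = 4.0419 kg·m².
Thin ring: I_cm = MR² = (0.41)(0.49)² = 0.098441 kg·m²; centre at d = 0.504 + 0.504 + 0.301 + 0.301 + 0.49 = 2.1 m, so the parallel axis theorem gives I = 0.098441 + (0.41)(2.1)² = 1.9065 kg·m².
Total I = 1.1316 + 0.17375 + 4.0419 + 1.9065 = 7.2538 kg·m².

7.25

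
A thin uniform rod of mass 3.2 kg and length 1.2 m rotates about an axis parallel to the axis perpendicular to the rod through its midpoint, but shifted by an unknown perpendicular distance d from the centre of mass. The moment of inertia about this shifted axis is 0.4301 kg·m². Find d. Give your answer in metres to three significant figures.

About the centre-of-mass axis, I_cm = (1/12)ML² = (1/12)(3.2)(1.2)² = 0.384 kg·m².
Parallel axis theorem: I = I_cm + Md², so Md² = 0.4301 − 0.384 = 0.0461 kg·m².
d = √(0.0461 / 3.2) = 0.12003 m.

0.120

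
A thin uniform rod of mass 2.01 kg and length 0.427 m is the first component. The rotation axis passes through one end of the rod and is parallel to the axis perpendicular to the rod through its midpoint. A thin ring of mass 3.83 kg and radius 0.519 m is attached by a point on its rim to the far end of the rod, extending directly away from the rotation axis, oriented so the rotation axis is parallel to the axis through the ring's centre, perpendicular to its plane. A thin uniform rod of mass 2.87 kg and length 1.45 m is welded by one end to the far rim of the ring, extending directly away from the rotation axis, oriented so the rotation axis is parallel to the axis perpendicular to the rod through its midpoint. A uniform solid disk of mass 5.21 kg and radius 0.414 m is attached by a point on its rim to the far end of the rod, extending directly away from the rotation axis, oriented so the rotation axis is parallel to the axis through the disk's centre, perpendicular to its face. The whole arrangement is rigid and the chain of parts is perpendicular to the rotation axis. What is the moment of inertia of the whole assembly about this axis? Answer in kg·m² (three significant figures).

77.0

Thin rod: I_cm = (1/12)ML² = (1/12)(2.01)(0.427)² = 0.03054 kg·m²; centre at d = 0.2135 m, so I = I_cm + Md² gives I = 0.03054 + (2.01)(0.2135)² = 0.12216 kg·m².
Thin ring: I_cm = MR² = (3.83)(0.519)² = 1.0317 kg·m²; centre at d = 0.2135 + 0.2135 + 0.519 = 0.946 m, so I = I_cm + Md² gives I = 1.0317 + (3.83)(0.946)² = 4.4592 kg·m².
Thin rod: I_cm = (1/12)ML² = (1/12)(2.87)(1.45)² = 0.50285 kg·m²; centre at d = 0.2135 + 0.2135 + 0.519 + 0.519 + 0.725 = 2.19 m, so I = I_cm + Md² gives I = 0.50285 + (2.87)(2.19)² = 14.268 kg·m².
Solid disk: I_cm = (1/2)MR² = (1/2)(5.21)(0.414)² = 0.44649 kg·m²; centre at d = 0.2135 + 0.2135 + 0.519 + 0.519 + 0.725 + 0.725 + 0.414 = 3.329 m, so I = I_cm + Md² gives I = 0.44649 + (5.21)(3.329)² = 58.185 kg·m².
Total I = 0.12216 + 4.4592 + 14.268 + 58.185 = 77.034 kg·m².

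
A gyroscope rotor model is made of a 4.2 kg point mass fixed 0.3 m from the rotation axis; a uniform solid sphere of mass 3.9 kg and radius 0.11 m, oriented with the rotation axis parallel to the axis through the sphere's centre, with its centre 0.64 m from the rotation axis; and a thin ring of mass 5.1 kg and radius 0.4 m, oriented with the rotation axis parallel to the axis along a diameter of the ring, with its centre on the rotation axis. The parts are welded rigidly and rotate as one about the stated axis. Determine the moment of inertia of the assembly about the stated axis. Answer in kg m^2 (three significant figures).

2.40

Point mass: I_cm = 0; centre at d = 0.3 m, so I = I_cm + Md² gives I = 0 + (4.2)(0.3)² = 0.378 kg m^2.
Solid sphere: I_cm = (2/5)MR² = (2/5)(3.9)(0.11)² = 0.018876 kg m^2; centre at d = 0.64 m, so I = I_cm + Md² gives I = 0.018876 + (3.9)(0.64)² = 1.6163 kg m^2.
Thin ring: I_cm = (1/2)MR² = (1/2)(5.1)(0.4)² = 0.408 kg m^2; axis through the centre, so I = 0.408 kg m^2.
Total I = 0.378 + 1.6163 + 0.408 = 2.4023 kg m^2.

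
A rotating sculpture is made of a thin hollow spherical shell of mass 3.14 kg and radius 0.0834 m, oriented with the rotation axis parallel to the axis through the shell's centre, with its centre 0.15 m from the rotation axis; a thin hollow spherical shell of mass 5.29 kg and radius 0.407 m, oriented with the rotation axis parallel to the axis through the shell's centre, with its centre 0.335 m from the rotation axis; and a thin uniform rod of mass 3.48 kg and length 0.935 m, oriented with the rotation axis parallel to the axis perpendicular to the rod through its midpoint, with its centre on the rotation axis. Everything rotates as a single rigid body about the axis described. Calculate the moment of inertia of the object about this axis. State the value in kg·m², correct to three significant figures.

1.52

Spherical shell: I_cm = (2/3)MR² = (2/3)(3.14)(0.0834)² = 0.01456 kg·m²; centre at d = 0.15 m, so the parallel axis theorem gives I = 0.01456 + (3.14)(0.15)² = 0.08521 kg·m².
Spherical shell: I_cm = (2/3)MR² = (2/3)(5.29)(0.407)² = 0.58419 kg·m²; centre at d = 0.335 m, so the parallel axis theorem gives I = 0.58419 + (5.29)(0.335)² = 1.1779 kg·m².
Thin rod: I_cm = (1/12)ML² = (1/12)(3.48)(0.935)² = 0.25353 kg·m²; axis through the centre, so I = 0.25353 kg·m².
Total I = 0.08521 + 1.1779 + 0.25353 = 1.5166 kg·m².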